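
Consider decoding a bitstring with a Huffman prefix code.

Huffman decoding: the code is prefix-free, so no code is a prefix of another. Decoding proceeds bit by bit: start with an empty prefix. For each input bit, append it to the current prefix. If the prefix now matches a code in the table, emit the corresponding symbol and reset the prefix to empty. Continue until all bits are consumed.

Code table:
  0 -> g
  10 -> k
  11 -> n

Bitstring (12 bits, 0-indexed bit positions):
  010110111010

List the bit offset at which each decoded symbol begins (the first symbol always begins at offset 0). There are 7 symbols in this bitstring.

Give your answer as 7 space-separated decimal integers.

Answer: 0 1 3 5 6 8 10

Derivation:
Bit 0: prefix='0' -> emit 'g', reset
Bit 1: prefix='1' (no match yet)
Bit 2: prefix='10' -> emit 'k', reset
Bit 3: prefix='1' (no match yet)
Bit 4: prefix='11' -> emit 'n', reset
Bit 5: prefix='0' -> emit 'g', reset
Bit 6: prefix='1' (no match yet)
Bit 7: prefix='11' -> emit 'n', reset
Bit 8: prefix='1' (no match yet)
Bit 9: prefix='10' -> emit 'k', reset
Bit 10: prefix='1' (no match yet)
Bit 11: prefix='10' -> emit 'k', reset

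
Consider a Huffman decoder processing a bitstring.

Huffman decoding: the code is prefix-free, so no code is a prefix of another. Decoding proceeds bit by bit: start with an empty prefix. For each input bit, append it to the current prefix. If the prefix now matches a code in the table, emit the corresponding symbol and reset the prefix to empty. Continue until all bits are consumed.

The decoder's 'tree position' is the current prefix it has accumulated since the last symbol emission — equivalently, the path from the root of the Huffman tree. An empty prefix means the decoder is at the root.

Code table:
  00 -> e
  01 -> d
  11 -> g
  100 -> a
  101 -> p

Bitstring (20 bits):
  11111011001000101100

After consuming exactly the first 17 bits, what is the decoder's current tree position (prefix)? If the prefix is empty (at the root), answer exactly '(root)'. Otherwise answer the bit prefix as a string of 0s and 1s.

Answer: (root)

Derivation:
Bit 0: prefix='1' (no match yet)
Bit 1: prefix='11' -> emit 'g', reset
Bit 2: prefix='1' (no match yet)
Bit 3: prefix='11' -> emit 'g', reset
Bit 4: prefix='1' (no match yet)
Bit 5: prefix='10' (no match yet)
Bit 6: prefix='101' -> emit 'p', reset
Bit 7: prefix='1' (no match yet)
Bit 8: prefix='10' (no match yet)
Bit 9: prefix='100' -> emit 'a', reset
Bit 10: prefix='1' (no match yet)
Bit 11: prefix='10' (no match yet)
Bit 12: prefix='100' -> emit 'a', reset
Bit 13: prefix='0' (no match yet)
Bit 14: prefix='01' -> emit 'd', reset
Bit 15: prefix='0' (no match yet)
Bit 16: prefix='01' -> emit 'd', reset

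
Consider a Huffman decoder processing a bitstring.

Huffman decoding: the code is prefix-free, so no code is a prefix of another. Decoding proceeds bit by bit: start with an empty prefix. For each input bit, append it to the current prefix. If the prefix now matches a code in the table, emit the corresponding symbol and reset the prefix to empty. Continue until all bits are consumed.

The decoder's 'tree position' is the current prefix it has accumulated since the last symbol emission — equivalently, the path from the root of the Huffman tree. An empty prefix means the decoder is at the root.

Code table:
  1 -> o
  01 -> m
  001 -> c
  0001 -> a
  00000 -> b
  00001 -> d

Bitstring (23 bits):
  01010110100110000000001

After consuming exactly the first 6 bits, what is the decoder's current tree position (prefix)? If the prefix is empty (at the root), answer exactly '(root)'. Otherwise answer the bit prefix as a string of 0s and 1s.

Bit 0: prefix='0' (no match yet)
Bit 1: prefix='01' -> emit 'm', reset
Bit 2: prefix='0' (no match yet)
Bit 3: prefix='01' -> emit 'm', reset
Bit 4: prefix='0' (no match yet)
Bit 5: prefix='01' -> emit 'm', reset

Answer: (root)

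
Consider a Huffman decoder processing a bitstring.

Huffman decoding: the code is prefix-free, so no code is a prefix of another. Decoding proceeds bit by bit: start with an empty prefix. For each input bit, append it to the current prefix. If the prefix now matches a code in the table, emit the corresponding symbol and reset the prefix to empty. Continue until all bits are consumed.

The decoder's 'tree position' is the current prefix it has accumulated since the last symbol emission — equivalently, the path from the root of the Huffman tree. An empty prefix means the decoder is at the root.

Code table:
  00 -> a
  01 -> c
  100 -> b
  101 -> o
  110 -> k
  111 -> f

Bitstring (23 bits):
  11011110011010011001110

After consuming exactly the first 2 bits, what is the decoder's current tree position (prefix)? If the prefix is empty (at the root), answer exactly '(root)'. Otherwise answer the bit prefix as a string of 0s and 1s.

Answer: 11

Derivation:
Bit 0: prefix='1' (no match yet)
Bit 1: prefix='11' (no match yet)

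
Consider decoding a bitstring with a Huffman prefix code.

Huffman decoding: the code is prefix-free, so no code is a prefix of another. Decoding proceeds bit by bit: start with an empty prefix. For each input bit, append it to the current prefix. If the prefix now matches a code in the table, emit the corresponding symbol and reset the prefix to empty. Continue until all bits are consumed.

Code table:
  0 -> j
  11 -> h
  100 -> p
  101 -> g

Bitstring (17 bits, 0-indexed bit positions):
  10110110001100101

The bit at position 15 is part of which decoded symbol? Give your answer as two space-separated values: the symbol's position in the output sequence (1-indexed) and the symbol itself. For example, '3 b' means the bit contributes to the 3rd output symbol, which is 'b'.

Answer: 8 g

Derivation:
Bit 0: prefix='1' (no match yet)
Bit 1: prefix='10' (no match yet)
Bit 2: prefix='101' -> emit 'g', reset
Bit 3: prefix='1' (no match yet)
Bit 4: prefix='10' (no match yet)
Bit 5: prefix='101' -> emit 'g', reset
Bit 6: prefix='1' (no match yet)
Bit 7: prefix='10' (no match yet)
Bit 8: prefix='100' -> emit 'p', reset
Bit 9: prefix='0' -> emit 'j', reset
Bit 10: prefix='1' (no match yet)
Bit 11: prefix='11' -> emit 'h', reset
Bit 12: prefix='0' -> emit 'j', reset
Bit 13: prefix='0' -> emit 'j', reset
Bit 14: prefix='1' (no match yet)
Bit 15: prefix='10' (no match yet)
Bit 16: prefix='101' -> emit 'g', reset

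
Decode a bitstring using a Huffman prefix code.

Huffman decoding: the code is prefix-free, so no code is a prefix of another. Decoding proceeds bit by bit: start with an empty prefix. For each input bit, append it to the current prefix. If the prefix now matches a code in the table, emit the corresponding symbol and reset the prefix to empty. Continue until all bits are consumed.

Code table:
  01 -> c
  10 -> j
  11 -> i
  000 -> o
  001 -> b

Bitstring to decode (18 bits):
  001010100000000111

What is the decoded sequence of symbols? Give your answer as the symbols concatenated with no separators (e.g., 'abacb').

Bit 0: prefix='0' (no match yet)
Bit 1: prefix='00' (no match yet)
Bit 2: prefix='001' -> emit 'b', reset
Bit 3: prefix='0' (no match yet)
Bit 4: prefix='01' -> emit 'c', reset
Bit 5: prefix='0' (no match yet)
Bit 6: prefix='01' -> emit 'c', reset
Bit 7: prefix='0' (no match yet)
Bit 8: prefix='00' (no match yet)
Bit 9: prefix='000' -> emit 'o', reset
Bit 10: prefix='0' (no match yet)
Bit 11: prefix='00' (no match yet)
Bit 12: prefix='000' -> emit 'o', reset
Bit 13: prefix='0' (no match yet)
Bit 14: prefix='00' (no match yet)
Bit 15: prefix='001' -> emit 'b', reset
Bit 16: prefix='1' (no match yet)
Bit 17: prefix='11' -> emit 'i', reset

Answer: bccoobi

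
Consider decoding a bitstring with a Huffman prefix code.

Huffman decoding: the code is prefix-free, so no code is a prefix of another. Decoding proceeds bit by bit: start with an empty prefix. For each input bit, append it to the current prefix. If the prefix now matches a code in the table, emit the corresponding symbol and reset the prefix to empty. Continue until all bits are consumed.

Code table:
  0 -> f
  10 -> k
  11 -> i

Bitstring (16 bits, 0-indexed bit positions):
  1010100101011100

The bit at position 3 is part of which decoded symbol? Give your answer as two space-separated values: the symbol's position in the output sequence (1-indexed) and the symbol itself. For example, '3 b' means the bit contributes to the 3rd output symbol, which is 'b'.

Bit 0: prefix='1' (no match yet)
Bit 1: prefix='10' -> emit 'k', reset
Bit 2: prefix='1' (no match yet)
Bit 3: prefix='10' -> emit 'k', reset
Bit 4: prefix='1' (no match yet)
Bit 5: prefix='10' -> emit 'k', reset
Bit 6: prefix='0' -> emit 'f', reset
Bit 7: prefix='1' (no match yet)

Answer: 2 k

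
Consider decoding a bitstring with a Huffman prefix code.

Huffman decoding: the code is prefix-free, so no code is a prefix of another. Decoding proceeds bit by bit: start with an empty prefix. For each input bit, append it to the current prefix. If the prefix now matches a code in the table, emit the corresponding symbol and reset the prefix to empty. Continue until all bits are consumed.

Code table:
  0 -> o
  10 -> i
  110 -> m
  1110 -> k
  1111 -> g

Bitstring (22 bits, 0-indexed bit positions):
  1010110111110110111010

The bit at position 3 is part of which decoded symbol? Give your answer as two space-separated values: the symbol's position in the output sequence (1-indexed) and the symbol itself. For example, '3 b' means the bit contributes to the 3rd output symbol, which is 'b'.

Bit 0: prefix='1' (no match yet)
Bit 1: prefix='10' -> emit 'i', reset
Bit 2: prefix='1' (no match yet)
Bit 3: prefix='10' -> emit 'i', reset
Bit 4: prefix='1' (no match yet)
Bit 5: prefix='11' (no match yet)
Bit 6: prefix='110' -> emit 'm', reset
Bit 7: prefix='1' (no match yet)

Answer: 2 i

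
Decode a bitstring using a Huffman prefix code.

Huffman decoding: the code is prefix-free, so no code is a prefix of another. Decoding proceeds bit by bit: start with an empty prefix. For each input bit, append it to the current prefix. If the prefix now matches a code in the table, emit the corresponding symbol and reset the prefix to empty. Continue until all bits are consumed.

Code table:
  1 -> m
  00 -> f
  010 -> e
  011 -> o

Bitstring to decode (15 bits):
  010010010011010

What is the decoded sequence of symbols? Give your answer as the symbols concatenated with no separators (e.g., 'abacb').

Answer: eeeoe

Derivation:
Bit 0: prefix='0' (no match yet)
Bit 1: prefix='01' (no match yet)
Bit 2: prefix='010' -> emit 'e', reset
Bit 3: prefix='0' (no match yet)
Bit 4: prefix='01' (no match yet)
Bit 5: prefix='010' -> emit 'e', reset
Bit 6: prefix='0' (no match yet)
Bit 7: prefix='01' (no match yet)
Bit 8: prefix='010' -> emit 'e', reset
Bit 9: prefix='0' (no match yet)
Bit 10: prefix='01' (no match yet)
Bit 11: prefix='011' -> emit 'o', reset
Bit 12: prefix='0' (no match yet)
Bit 13: prefix='01' (no match yet)
Bit 14: prefix='010' -> emit 'e', reset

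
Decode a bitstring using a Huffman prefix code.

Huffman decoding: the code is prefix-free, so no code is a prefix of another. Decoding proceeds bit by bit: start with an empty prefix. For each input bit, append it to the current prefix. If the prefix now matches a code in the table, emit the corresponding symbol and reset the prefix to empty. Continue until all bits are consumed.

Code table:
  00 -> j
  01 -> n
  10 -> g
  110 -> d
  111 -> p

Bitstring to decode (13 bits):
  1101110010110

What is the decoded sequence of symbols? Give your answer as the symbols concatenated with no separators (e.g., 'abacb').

Bit 0: prefix='1' (no match yet)
Bit 1: prefix='11' (no match yet)
Bit 2: prefix='110' -> emit 'd', reset
Bit 3: prefix='1' (no match yet)
Bit 4: prefix='11' (no match yet)
Bit 5: prefix='111' -> emit 'p', reset
Bit 6: prefix='0' (no match yet)
Bit 7: prefix='00' -> emit 'j', reset
Bit 8: prefix='1' (no match yet)
Bit 9: prefix='10' -> emit 'g', reset
Bit 10: prefix='1' (no match yet)
Bit 11: prefix='11' (no match yet)
Bit 12: prefix='110' -> emit 'd', reset

Answer: dpjgd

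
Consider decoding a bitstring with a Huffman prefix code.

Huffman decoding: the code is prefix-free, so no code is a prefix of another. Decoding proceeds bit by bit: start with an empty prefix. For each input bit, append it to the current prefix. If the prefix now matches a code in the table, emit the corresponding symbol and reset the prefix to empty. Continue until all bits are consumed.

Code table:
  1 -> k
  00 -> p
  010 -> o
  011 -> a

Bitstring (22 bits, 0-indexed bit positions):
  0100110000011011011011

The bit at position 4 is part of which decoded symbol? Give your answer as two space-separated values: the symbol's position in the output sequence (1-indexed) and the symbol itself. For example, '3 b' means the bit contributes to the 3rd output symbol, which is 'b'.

Bit 0: prefix='0' (no match yet)
Bit 1: prefix='01' (no match yet)
Bit 2: prefix='010' -> emit 'o', reset
Bit 3: prefix='0' (no match yet)
Bit 4: prefix='01' (no match yet)
Bit 5: prefix='011' -> emit 'a', reset
Bit 6: prefix='0' (no match yet)
Bit 7: prefix='00' -> emit 'p', reset
Bit 8: prefix='0' (no match yet)

Answer: 2 a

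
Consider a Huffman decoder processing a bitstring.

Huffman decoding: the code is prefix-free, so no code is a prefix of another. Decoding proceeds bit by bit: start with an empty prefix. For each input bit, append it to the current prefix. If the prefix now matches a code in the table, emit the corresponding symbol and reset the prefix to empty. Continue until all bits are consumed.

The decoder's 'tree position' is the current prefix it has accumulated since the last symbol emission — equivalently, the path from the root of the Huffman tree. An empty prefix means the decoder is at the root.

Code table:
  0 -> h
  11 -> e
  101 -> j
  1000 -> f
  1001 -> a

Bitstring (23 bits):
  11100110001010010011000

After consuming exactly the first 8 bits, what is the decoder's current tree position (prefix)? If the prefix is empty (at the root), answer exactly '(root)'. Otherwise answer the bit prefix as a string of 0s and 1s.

Bit 0: prefix='1' (no match yet)
Bit 1: prefix='11' -> emit 'e', reset
Bit 2: prefix='1' (no match yet)
Bit 3: prefix='10' (no match yet)
Bit 4: prefix='100' (no match yet)
Bit 5: prefix='1001' -> emit 'a', reset
Bit 6: prefix='1' (no match yet)
Bit 7: prefix='10' (no match yet)

Answer: 10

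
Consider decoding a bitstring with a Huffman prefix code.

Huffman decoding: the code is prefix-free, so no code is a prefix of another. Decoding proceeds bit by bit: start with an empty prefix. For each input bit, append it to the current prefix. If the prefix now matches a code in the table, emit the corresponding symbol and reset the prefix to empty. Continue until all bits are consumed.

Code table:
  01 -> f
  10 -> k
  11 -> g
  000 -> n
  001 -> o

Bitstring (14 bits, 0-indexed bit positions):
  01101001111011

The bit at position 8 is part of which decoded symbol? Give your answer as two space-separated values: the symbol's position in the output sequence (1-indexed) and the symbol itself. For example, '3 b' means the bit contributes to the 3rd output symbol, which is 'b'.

Answer: 5 g

Derivation:
Bit 0: prefix='0' (no match yet)
Bit 1: prefix='01' -> emit 'f', reset
Bit 2: prefix='1' (no match yet)
Bit 3: prefix='10' -> emit 'k', reset
Bit 4: prefix='1' (no match yet)
Bit 5: prefix='10' -> emit 'k', reset
Bit 6: prefix='0' (no match yet)
Bit 7: prefix='01' -> emit 'f', reset
Bit 8: prefix='1' (no match yet)
Bit 9: prefix='11' -> emit 'g', reset
Bit 10: prefix='1' (no match yet)
Bit 11: prefix='10' -> emit 'k', reset
Bit 12: prefix='1' (no match yet)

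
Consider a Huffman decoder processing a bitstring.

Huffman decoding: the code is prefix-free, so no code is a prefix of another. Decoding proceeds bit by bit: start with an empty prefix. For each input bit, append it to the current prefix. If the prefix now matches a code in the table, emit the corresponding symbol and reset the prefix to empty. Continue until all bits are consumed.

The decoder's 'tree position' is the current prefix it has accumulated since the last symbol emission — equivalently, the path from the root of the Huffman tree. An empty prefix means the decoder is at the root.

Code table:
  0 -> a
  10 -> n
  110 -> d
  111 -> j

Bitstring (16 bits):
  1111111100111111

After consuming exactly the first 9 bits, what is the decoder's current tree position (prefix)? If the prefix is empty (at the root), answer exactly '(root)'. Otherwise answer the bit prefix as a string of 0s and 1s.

Bit 0: prefix='1' (no match yet)
Bit 1: prefix='11' (no match yet)
Bit 2: prefix='111' -> emit 'j', reset
Bit 3: prefix='1' (no match yet)
Bit 4: prefix='11' (no match yet)
Bit 5: prefix='111' -> emit 'j', reset
Bit 6: prefix='1' (no match yet)
Bit 7: prefix='11' (no match yet)
Bit 8: prefix='110' -> emit 'd', reset

Answer: (root)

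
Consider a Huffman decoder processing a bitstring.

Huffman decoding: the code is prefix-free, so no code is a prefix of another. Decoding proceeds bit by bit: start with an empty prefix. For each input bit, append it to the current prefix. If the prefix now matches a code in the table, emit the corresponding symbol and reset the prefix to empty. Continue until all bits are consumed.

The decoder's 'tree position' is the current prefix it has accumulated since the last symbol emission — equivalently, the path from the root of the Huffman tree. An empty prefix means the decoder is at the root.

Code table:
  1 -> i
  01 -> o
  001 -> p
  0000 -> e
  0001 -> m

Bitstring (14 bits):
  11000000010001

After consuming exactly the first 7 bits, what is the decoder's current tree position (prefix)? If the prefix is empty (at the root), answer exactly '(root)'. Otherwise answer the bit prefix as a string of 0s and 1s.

Answer: 0

Derivation:
Bit 0: prefix='1' -> emit 'i', reset
Bit 1: prefix='1' -> emit 'i', reset
Bit 2: prefix='0' (no match yet)
Bit 3: prefix='00' (no match yet)
Bit 4: prefix='000' (no match yet)
Bit 5: prefix='0000' -> emit 'e', reset
Bit 6: prefix='0' (no match yet)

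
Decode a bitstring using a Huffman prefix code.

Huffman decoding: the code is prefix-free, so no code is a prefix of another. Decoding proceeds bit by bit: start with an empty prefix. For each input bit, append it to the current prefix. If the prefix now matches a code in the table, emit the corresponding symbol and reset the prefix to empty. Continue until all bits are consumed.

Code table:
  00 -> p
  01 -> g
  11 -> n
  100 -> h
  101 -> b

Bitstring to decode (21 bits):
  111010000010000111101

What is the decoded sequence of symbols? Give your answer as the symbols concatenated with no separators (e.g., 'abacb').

Bit 0: prefix='1' (no match yet)
Bit 1: prefix='11' -> emit 'n', reset
Bit 2: prefix='1' (no match yet)
Bit 3: prefix='10' (no match yet)
Bit 4: prefix='101' -> emit 'b', reset
Bit 5: prefix='0' (no match yet)
Bit 6: prefix='00' -> emit 'p', reset
Bit 7: prefix='0' (no match yet)
Bit 8: prefix='00' -> emit 'p', reset
Bit 9: prefix='0' (no match yet)
Bit 10: prefix='01' -> emit 'g', reset
Bit 11: prefix='0' (no match yet)
Bit 12: prefix='00' -> emit 'p', reset
Bit 13: prefix='0' (no match yet)
Bit 14: prefix='00' -> emit 'p', reset
Bit 15: prefix='1' (no match yet)
Bit 16: prefix='11' -> emit 'n', reset
Bit 17: prefix='1' (no match yet)
Bit 18: prefix='11' -> emit 'n', reset
Bit 19: prefix='0' (no match yet)
Bit 20: prefix='01' -> emit 'g', reset

Answer: nbppgppnng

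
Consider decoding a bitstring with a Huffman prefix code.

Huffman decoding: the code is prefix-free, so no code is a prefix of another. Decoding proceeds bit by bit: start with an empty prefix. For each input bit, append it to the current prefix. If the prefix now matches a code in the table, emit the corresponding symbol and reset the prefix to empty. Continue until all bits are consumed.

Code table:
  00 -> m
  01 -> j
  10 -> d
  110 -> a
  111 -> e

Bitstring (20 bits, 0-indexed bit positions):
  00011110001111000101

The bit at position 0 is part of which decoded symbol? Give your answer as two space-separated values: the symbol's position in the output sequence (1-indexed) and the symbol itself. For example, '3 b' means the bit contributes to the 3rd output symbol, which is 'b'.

Bit 0: prefix='0' (no match yet)
Bit 1: prefix='00' -> emit 'm', reset
Bit 2: prefix='0' (no match yet)
Bit 3: prefix='01' -> emit 'j', reset
Bit 4: prefix='1' (no match yet)

Answer: 1 m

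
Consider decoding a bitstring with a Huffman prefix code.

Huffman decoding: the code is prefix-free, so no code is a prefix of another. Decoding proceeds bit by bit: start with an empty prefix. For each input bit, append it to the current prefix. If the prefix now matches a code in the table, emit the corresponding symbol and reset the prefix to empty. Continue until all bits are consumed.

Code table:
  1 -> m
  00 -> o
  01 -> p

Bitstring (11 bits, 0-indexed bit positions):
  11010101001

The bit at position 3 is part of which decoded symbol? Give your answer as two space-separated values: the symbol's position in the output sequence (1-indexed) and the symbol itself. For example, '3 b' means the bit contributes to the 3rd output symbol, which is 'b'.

Answer: 3 p

Derivation:
Bit 0: prefix='1' -> emit 'm', reset
Bit 1: prefix='1' -> emit 'm', reset
Bit 2: prefix='0' (no match yet)
Bit 3: prefix='01' -> emit 'p', reset
Bit 4: prefix='0' (no match yet)
Bit 5: prefix='01' -> emit 'p', reset
Bit 6: prefix='0' (no match yet)
Bit 7: prefix='01' -> emit 'p', reset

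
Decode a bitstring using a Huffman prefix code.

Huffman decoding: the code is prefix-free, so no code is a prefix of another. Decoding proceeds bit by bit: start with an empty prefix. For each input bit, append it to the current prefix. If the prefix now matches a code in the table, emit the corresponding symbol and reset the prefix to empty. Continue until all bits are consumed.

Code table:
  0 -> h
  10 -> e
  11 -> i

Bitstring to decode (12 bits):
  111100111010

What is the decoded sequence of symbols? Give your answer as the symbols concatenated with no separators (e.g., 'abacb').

Answer: iihhiee

Derivation:
Bit 0: prefix='1' (no match yet)
Bit 1: prefix='11' -> emit 'i', reset
Bit 2: prefix='1' (no match yet)
Bit 3: prefix='11' -> emit 'i', reset
Bit 4: prefix='0' -> emit 'h', reset
Bit 5: prefix='0' -> emit 'h', reset
Bit 6: prefix='1' (no match yet)
Bit 7: prefix='11' -> emit 'i', reset
Bit 8: prefix='1' (no match yet)
Bit 9: prefix='10' -> emit 'e', reset
Bit 10: prefix='1' (no match yet)
Bit 11: prefix='10' -> emit 'e', reset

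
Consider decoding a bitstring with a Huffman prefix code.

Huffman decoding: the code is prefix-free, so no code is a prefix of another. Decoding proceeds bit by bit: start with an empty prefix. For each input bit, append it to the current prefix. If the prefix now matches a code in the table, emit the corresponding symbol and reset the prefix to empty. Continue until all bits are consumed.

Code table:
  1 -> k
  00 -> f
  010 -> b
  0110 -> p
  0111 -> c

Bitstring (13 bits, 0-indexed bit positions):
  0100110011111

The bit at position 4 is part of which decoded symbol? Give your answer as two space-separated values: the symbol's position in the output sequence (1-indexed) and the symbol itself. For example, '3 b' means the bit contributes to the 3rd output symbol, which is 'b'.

Bit 0: prefix='0' (no match yet)
Bit 1: prefix='01' (no match yet)
Bit 2: prefix='010' -> emit 'b', reset
Bit 3: prefix='0' (no match yet)
Bit 4: prefix='01' (no match yet)
Bit 5: prefix='011' (no match yet)
Bit 6: prefix='0110' -> emit 'p', reset
Bit 7: prefix='0' (no match yet)
Bit 8: prefix='01' (no match yet)

Answer: 2 p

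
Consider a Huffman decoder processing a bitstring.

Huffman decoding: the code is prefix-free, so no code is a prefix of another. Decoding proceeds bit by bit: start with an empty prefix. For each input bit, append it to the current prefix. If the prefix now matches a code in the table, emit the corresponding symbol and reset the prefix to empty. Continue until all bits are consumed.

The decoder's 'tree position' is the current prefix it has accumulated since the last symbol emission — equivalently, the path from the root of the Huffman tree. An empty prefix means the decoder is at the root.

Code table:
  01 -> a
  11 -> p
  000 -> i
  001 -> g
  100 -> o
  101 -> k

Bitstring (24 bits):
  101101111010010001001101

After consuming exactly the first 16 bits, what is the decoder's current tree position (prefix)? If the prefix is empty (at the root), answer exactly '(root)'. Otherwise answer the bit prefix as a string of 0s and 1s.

Answer: 00

Derivation:
Bit 0: prefix='1' (no match yet)
Bit 1: prefix='10' (no match yet)
Bit 2: prefix='101' -> emit 'k', reset
Bit 3: prefix='1' (no match yet)
Bit 4: prefix='10' (no match yet)
Bit 5: prefix='101' -> emit 'k', reset
Bit 6: prefix='1' (no match yet)
Bit 7: prefix='11' -> emit 'p', reset
Bit 8: prefix='1' (no match yet)
Bit 9: prefix='10' (no match yet)
Bit 10: prefix='101' -> emit 'k', reset
Bit 11: prefix='0' (no match yet)
Bit 12: prefix='00' (no match yet)
Bit 13: prefix='001' -> emit 'g', reset
Bit 14: prefix='0' (no match yet)
Bit 15: prefix='00' (no match yet)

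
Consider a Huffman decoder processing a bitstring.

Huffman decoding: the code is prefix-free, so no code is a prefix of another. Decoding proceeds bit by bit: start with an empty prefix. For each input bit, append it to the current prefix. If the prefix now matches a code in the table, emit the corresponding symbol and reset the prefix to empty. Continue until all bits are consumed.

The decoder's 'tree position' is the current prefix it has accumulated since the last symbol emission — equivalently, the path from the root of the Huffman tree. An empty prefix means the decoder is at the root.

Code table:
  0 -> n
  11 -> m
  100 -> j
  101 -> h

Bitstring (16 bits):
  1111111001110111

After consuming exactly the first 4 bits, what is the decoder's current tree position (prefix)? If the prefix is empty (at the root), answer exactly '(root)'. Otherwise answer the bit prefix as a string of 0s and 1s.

Bit 0: prefix='1' (no match yet)
Bit 1: prefix='11' -> emit 'm', reset
Bit 2: prefix='1' (no match yet)
Bit 3: prefix='11' -> emit 'm', reset

Answer: (root)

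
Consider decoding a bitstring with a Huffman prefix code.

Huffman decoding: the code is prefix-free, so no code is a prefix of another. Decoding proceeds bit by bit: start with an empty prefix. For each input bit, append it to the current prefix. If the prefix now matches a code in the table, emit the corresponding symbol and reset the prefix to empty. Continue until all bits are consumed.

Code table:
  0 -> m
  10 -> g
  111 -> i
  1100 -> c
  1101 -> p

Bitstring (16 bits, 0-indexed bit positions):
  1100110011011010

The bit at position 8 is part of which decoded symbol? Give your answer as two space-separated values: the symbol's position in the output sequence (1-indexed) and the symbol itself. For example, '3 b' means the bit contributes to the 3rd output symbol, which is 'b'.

Bit 0: prefix='1' (no match yet)
Bit 1: prefix='11' (no match yet)
Bit 2: prefix='110' (no match yet)
Bit 3: prefix='1100' -> emit 'c', reset
Bit 4: prefix='1' (no match yet)
Bit 5: prefix='11' (no match yet)
Bit 6: prefix='110' (no match yet)
Bit 7: prefix='1100' -> emit 'c', reset
Bit 8: prefix='1' (no match yet)
Bit 9: prefix='11' (no match yet)
Bit 10: prefix='110' (no match yet)
Bit 11: prefix='1101' -> emit 'p', reset
Bit 12: prefix='1' (no match yet)

Answer: 3 p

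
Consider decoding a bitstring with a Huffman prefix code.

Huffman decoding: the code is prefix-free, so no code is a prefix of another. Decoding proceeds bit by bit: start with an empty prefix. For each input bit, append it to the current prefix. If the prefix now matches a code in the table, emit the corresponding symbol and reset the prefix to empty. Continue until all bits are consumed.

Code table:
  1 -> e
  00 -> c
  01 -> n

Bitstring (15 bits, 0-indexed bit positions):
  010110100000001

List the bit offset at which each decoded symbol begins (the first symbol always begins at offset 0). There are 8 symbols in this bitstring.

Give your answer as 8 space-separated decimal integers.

Answer: 0 2 4 5 7 9 11 13

Derivation:
Bit 0: prefix='0' (no match yet)
Bit 1: prefix='01' -> emit 'n', reset
Bit 2: prefix='0' (no match yet)
Bit 3: prefix='01' -> emit 'n', reset
Bit 4: prefix='1' -> emit 'e', reset
Bit 5: prefix='0' (no match yet)
Bit 6: prefix='01' -> emit 'n', reset
Bit 7: prefix='0' (no match yet)
Bit 8: prefix='00' -> emit 'c', reset
Bit 9: prefix='0' (no match yet)
Bit 10: prefix='00' -> emit 'c', reset
Bit 11: prefix='0' (no match yet)
Bit 12: prefix='00' -> emit 'c', reset
Bit 13: prefix='0' (no match yet)
Bit 14: prefix='01' -> emit 'n', reset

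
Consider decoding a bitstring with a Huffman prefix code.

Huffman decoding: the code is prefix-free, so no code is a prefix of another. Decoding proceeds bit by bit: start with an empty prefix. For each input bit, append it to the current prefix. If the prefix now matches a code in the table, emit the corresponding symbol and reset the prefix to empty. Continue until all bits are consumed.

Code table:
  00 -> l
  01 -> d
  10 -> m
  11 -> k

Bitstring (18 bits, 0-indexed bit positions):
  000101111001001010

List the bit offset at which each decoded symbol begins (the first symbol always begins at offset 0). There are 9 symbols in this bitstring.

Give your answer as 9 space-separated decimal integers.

Answer: 0 2 4 6 8 10 12 14 16

Derivation:
Bit 0: prefix='0' (no match yet)
Bit 1: prefix='00' -> emit 'l', reset
Bit 2: prefix='0' (no match yet)
Bit 3: prefix='01' -> emit 'd', reset
Bit 4: prefix='0' (no match yet)
Bit 5: prefix='01' -> emit 'd', reset
Bit 6: prefix='1' (no match yet)
Bit 7: prefix='11' -> emit 'k', reset
Bit 8: prefix='1' (no match yet)
Bit 9: prefix='10' -> emit 'm', reset
Bit 10: prefix='0' (no match yet)
Bit 11: prefix='01' -> emit 'd', reset
Bit 12: prefix='0' (no match yet)
Bit 13: prefix='00' -> emit 'l', reset
Bit 14: prefix='1' (no match yet)
Bit 15: prefix='10' -> emit 'm', reset
Bit 16: prefix='1' (no match yet)
Bit 17: prefix='10' -> emit 'm', reset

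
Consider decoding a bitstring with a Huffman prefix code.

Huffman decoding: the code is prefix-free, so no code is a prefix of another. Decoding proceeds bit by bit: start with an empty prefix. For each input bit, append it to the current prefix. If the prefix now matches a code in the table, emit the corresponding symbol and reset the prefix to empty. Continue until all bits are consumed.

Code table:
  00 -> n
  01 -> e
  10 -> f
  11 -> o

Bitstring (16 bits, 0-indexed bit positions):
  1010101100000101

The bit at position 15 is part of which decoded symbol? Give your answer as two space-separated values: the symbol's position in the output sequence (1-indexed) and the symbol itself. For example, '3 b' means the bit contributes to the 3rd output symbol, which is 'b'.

Bit 0: prefix='1' (no match yet)
Bit 1: prefix='10' -> emit 'f', reset
Bit 2: prefix='1' (no match yet)
Bit 3: prefix='10' -> emit 'f', reset
Bit 4: prefix='1' (no match yet)
Bit 5: prefix='10' -> emit 'f', reset
Bit 6: prefix='1' (no match yet)
Bit 7: prefix='11' -> emit 'o', reset
Bit 8: prefix='0' (no match yet)
Bit 9: prefix='00' -> emit 'n', reset
Bit 10: prefix='0' (no match yet)
Bit 11: prefix='00' -> emit 'n', reset
Bit 12: prefix='0' (no match yet)
Bit 13: prefix='01' -> emit 'e', reset
Bit 14: prefix='0' (no match yet)
Bit 15: prefix='01' -> emit 'e', reset

Answer: 8 e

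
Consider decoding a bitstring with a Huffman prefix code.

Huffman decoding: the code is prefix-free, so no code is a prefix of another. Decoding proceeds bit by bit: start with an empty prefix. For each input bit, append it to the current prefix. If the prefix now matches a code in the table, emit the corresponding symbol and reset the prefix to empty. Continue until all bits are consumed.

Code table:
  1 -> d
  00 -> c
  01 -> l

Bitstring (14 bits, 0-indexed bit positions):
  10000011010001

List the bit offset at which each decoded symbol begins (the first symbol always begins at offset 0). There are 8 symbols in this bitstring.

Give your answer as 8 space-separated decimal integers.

Answer: 0 1 3 5 7 8 10 12

Derivation:
Bit 0: prefix='1' -> emit 'd', reset
Bit 1: prefix='0' (no match yet)
Bit 2: prefix='00' -> emit 'c', reset
Bit 3: prefix='0' (no match yet)
Bit 4: prefix='00' -> emit 'c', reset
Bit 5: prefix='0' (no match yet)
Bit 6: prefix='01' -> emit 'l', reset
Bit 7: prefix='1' -> emit 'd', reset
Bit 8: prefix='0' (no match yet)
Bit 9: prefix='01' -> emit 'l', reset
Bit 10: prefix='0' (no match yet)
Bit 11: prefix='00' -> emit 'c', reset
Bit 12: prefix='0' (no match yet)
Bit 13: prefix='01' -> emit 'l', reset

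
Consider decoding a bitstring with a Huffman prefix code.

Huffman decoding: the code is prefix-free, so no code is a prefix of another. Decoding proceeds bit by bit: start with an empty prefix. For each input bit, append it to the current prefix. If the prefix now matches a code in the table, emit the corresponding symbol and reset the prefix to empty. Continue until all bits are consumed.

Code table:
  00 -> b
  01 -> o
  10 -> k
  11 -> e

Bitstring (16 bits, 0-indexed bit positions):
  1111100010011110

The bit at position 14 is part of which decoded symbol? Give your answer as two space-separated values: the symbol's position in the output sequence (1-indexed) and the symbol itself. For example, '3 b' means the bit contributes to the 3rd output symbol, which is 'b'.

Answer: 8 k

Derivation:
Bit 0: prefix='1' (no match yet)
Bit 1: prefix='11' -> emit 'e', reset
Bit 2: prefix='1' (no match yet)
Bit 3: prefix='11' -> emit 'e', reset
Bit 4: prefix='1' (no match yet)
Bit 5: prefix='10' -> emit 'k', reset
Bit 6: prefix='0' (no match yet)
Bit 7: prefix='00' -> emit 'b', reset
Bit 8: prefix='1' (no match yet)
Bit 9: prefix='10' -> emit 'k', reset
Bit 10: prefix='0' (no match yet)
Bit 11: prefix='01' -> emit 'o', reset
Bit 12: prefix='1' (no match yet)
Bit 13: prefix='11' -> emit 'e', reset
Bit 14: prefix='1' (no match yet)
Bit 15: prefix='10' -> emit 'k', reset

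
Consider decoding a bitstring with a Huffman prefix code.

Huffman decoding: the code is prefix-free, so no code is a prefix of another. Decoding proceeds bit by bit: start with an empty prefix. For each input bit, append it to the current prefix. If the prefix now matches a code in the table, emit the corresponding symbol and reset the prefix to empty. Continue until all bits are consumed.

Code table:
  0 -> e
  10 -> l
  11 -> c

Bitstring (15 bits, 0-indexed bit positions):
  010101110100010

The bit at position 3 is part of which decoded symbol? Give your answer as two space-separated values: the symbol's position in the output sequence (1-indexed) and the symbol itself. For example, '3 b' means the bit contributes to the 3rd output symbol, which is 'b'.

Answer: 3 l

Derivation:
Bit 0: prefix='0' -> emit 'e', reset
Bit 1: prefix='1' (no match yet)
Bit 2: prefix='10' -> emit 'l', reset
Bit 3: prefix='1' (no match yet)
Bit 4: prefix='10' -> emit 'l', reset
Bit 5: prefix='1' (no match yet)
Bit 6: prefix='11' -> emit 'c', reset
Bit 7: prefix='1' (no match yet)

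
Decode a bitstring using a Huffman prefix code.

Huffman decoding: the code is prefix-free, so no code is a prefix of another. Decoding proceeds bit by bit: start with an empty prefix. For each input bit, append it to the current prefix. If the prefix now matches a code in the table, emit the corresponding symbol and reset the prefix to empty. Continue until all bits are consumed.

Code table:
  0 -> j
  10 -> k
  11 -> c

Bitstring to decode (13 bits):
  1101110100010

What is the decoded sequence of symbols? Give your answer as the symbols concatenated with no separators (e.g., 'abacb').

Answer: cjckkjjk

Derivation:
Bit 0: prefix='1' (no match yet)
Bit 1: prefix='11' -> emit 'c', reset
Bit 2: prefix='0' -> emit 'j', reset
Bit 3: prefix='1' (no match yet)
Bit 4: prefix='11' -> emit 'c', reset
Bit 5: prefix='1' (no match yet)
Bit 6: prefix='10' -> emit 'k', reset
Bit 7: prefix='1' (no match yet)
Bit 8: prefix='10' -> emit 'k', reset
Bit 9: prefix='0' -> emit 'j', reset
Bit 10: prefix='0' -> emit 'j', reset
Bit 11: prefix='1' (no match yet)
Bit 12: prefix='10' -> emit 'k', reset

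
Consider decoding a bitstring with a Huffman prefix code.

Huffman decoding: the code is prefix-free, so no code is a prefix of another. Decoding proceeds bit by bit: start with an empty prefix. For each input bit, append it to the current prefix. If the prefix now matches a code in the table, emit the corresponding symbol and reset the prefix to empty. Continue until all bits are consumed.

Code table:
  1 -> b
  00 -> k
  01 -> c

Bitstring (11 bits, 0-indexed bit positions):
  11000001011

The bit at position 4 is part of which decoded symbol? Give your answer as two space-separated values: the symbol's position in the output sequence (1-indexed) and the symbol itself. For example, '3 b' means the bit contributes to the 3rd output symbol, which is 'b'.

Bit 0: prefix='1' -> emit 'b', reset
Bit 1: prefix='1' -> emit 'b', reset
Bit 2: prefix='0' (no match yet)
Bit 3: prefix='00' -> emit 'k', reset
Bit 4: prefix='0' (no match yet)
Bit 5: prefix='00' -> emit 'k', reset
Bit 6: prefix='0' (no match yet)
Bit 7: prefix='01' -> emit 'c', reset
Bit 8: prefix='0' (no match yet)

Answer: 4 k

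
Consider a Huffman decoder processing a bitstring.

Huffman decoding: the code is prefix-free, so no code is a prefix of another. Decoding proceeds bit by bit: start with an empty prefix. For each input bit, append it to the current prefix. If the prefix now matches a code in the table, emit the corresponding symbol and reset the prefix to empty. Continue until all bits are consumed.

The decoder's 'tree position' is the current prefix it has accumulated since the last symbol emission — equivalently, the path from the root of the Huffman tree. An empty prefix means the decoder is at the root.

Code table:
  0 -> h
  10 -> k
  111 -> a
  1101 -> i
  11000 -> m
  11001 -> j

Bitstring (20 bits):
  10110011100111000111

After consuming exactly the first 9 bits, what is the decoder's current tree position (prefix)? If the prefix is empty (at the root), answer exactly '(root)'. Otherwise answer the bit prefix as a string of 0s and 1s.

Answer: 11

Derivation:
Bit 0: prefix='1' (no match yet)
Bit 1: prefix='10' -> emit 'k', reset
Bit 2: prefix='1' (no match yet)
Bit 3: prefix='11' (no match yet)
Bit 4: prefix='110' (no match yet)
Bit 5: prefix='1100' (no match yet)
Bit 6: prefix='11001' -> emit 'j', reset
Bit 7: prefix='1' (no match yet)
Bit 8: prefix='11' (no match yet)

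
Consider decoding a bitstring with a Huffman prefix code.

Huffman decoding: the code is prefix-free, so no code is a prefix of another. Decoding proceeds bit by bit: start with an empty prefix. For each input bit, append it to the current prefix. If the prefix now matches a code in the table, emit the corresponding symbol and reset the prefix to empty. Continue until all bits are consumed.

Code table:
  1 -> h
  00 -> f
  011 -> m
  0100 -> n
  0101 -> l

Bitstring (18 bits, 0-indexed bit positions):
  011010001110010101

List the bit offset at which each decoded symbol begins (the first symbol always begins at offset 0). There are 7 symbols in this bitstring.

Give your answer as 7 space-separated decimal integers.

Bit 0: prefix='0' (no match yet)
Bit 1: prefix='01' (no match yet)
Bit 2: prefix='011' -> emit 'm', reset
Bit 3: prefix='0' (no match yet)
Bit 4: prefix='01' (no match yet)
Bit 5: prefix='010' (no match yet)
Bit 6: prefix='0100' -> emit 'n', reset
Bit 7: prefix='0' (no match yet)
Bit 8: prefix='01' (no match yet)
Bit 9: prefix='011' -> emit 'm', reset
Bit 10: prefix='1' -> emit 'h', reset
Bit 11: prefix='0' (no match yet)
Bit 12: prefix='00' -> emit 'f', reset
Bit 13: prefix='1' -> emit 'h', reset
Bit 14: prefix='0' (no match yet)
Bit 15: prefix='01' (no match yet)
Bit 16: prefix='010' (no match yet)
Bit 17: prefix='0101' -> emit 'l', reset

Answer: 0 3 7 10 11 13 14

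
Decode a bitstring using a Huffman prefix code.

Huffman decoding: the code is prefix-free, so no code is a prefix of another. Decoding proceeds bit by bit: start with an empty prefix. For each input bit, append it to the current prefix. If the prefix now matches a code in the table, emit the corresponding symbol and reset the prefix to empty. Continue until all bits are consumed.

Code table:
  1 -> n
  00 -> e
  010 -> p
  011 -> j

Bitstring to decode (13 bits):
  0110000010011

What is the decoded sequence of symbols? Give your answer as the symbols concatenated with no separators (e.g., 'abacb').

Bit 0: prefix='0' (no match yet)
Bit 1: prefix='01' (no match yet)
Bit 2: prefix='011' -> emit 'j', reset
Bit 3: prefix='0' (no match yet)
Bit 4: prefix='00' -> emit 'e', reset
Bit 5: prefix='0' (no match yet)
Bit 6: prefix='00' -> emit 'e', reset
Bit 7: prefix='0' (no match yet)
Bit 8: prefix='01' (no match yet)
Bit 9: prefix='010' -> emit 'p', reset
Bit 10: prefix='0' (no match yet)
Bit 11: prefix='01' (no match yet)
Bit 12: prefix='011' -> emit 'j', reset

Answer: jeepj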